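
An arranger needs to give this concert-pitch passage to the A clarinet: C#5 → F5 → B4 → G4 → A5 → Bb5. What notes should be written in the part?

E5 Ab5 D5 Bb4 C6 Db6

The A clarinet sounds a minor third below written, so the written part must be a minor third above concert — transpose each note up.
C#5 to E5
F5 to Ab5
B4 to D5
G4 to Bb4
A5 to C6
Bb5 to Db6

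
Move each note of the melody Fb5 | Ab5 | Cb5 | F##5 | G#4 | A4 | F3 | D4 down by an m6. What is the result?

Fb5 -> Ab4
Ab5 -> C5
Cb5 -> Eb4
F##5 -> A##4
G#4 -> B#3
A4 -> C#4
F3 -> A2
D4 -> F#3

Ab4 C5 Eb4 A##4 B#3 C#4 A2 F#3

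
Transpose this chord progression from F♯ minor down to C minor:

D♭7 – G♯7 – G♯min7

Abb7 D7 Dmin7

F♯ minor down to C minor is an augmented fourth; each chord root moves by that interval while the quality stays the same.
D♭7: root D♭ down an augmented fourth → Abb, giving Abb7.
G♯7: root G♯ down an augmented fourth → D, giving D7.
G♯min7: root G♯ down an augmented fourth → D, giving Dmin7.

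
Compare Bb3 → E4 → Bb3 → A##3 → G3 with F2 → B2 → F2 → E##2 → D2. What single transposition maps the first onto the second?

down a perfect eleventh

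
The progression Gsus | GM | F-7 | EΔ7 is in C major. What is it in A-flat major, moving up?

Ebsus EbM Db-7 CΔ7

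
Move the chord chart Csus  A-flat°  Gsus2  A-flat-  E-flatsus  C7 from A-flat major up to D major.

F#sus D° C#sus2 D- Asus F#7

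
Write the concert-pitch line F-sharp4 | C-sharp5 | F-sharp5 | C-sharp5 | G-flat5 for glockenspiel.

The glockenspiel sounds a perfect fifteenth above written, so the written part must be a perfect fifteenth below concert — transpose each note down.
F#4 gives F#2
C#5 gives C#3
F#5 gives F#3
C#5 gives C#3
Gb5 gives Gb3

F#2 C#3 F#3 C#3 Gb3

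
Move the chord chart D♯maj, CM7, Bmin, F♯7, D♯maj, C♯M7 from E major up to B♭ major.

E major up to B♭ major is a diminished fifth; each chord root moves by that interval while the quality stays the same.
D♯maj: root D♯ up a diminished fifth → A, giving Amaj.
CM7: root C up a diminished fifth → Gb, giving GbM7.
Bmin: root B up a diminished fifth → F, giving Fmin.
F♯7: root F♯ up a diminished fifth → C, giving C7.
D♯maj: root D♯ up a diminished fifth → A, giving Amaj.
C♯M7: root C♯ up a diminished fifth → G, giving GM7.

Amaj GbM7 Fmin C7 Amaj GM7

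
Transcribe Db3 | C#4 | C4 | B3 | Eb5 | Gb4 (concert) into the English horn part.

Ab3 G#4 G4 F#4 Bb5 Db5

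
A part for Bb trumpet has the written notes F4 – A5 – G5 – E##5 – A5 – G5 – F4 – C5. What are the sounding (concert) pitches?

Eb4 G5 F5 D##5 G5 F5 Eb4 Bb4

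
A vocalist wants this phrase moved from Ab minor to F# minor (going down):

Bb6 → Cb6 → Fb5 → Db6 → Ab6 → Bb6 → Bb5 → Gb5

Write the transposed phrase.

From Ab down to F# is a diminished third; apply that to each pitch.
Bb6 gives G#6
Cb6 gives A5
Fb5 gives D5
Db6 gives B5
Ab6 gives F#6
Bb6 gives G#6
Bb5 gives G#5
Gb5 gives E5

G#6 A5 D5 B5 F#6 G#6 G#5 E5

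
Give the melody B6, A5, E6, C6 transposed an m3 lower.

G#6 F#5 C#6 A5

A minor third down from B6 gives G#6.
A5 down a minor third is F#5.
E6: a third down reaches C, and 3 semitones makes it C#6.
C6: a third down reaches A, and 3 semitones makes it A5.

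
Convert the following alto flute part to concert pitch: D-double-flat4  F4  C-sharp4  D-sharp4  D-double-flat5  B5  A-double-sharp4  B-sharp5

Abb3 C4 G#3 A#3 Abb4 F#5 E##4 F##5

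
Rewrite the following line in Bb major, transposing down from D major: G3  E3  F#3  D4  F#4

Eb3 C3 D3 Bb3 D4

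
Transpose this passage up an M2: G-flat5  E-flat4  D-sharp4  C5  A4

Ab5 F4 E#4 D5 B4

Gb5 gives Ab5
Eb4 gives F4
D#4 gives E#4
C5 gives D5
A4 gives B4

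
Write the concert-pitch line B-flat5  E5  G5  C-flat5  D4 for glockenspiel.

Bb3 E3 G3 Cb3 D2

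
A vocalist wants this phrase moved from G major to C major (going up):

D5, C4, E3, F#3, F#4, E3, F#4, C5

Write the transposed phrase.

G5 F4 A3 B3 B4 A3 B4 F5

G major to C major up is a perfect fourth, so every note moves up by that interval.
D5 becomes G5
C4 becomes F4
E3 becomes A3
F#3 becomes B3
F#4 becomes B4
E3 becomes A3
F#4 becomes B4
C5 becomes F5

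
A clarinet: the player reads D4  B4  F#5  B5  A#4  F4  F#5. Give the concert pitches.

B3 G#4 D#5 G#5 F##4 D4 D#5

Written C4 on the A clarinet sounds as A3, a minor third lower; apply that shift to every note.
D4 becomes B3
B4 becomes G#4
F#5 becomes D#5
B5 becomes G#5
A#4 becomes F##4
F4 becomes D4
F#5 becomes D#5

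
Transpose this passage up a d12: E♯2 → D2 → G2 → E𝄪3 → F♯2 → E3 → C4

B3 Ab3 Db4 B#4 C4 Bb4 Gb5

E#2: a twelfth up reaches B, and 18 semitones makes it B3.
A diminished twelfth up from D2 gives Ab3.
G2: a twelfth up reaches D, and 18 semitones makes it Db4.
E##3: a twelfth up reaches B, and 18 semitones makes it B#4.
F#2: a twelfth up reaches C, and 18 semitones makes it C4.
E3: a twelfth up reaches B, and 18 semitones makes it Bb4.
C4: a twelfth up reaches G, and 18 semitones makes it Gb5.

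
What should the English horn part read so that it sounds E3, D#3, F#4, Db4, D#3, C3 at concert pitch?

Written C4 sounds as F3 on the English horn, so concert pitches are written a perfect fifth up.
E3 -> B3
D#3 -> A#3
F#4 -> C#5
Db4 -> Ab4
D#3 -> A#3
C3 -> G3

B3 A#3 C#5 Ab4 A#3 G3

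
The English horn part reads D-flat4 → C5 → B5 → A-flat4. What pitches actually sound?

The English horn sounds a perfect fifth below written, so transpose each written note down a perfect fifth.
Db4 gives Gb3
C5 gives F4
B5 gives E5
Ab4 gives Db4

Gb3 F4 E5 Db4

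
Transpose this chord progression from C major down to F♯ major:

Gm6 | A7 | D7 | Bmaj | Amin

C#m6 D#7 G#7 E#maj D#min

C major down to F♯ major is a diminished fifth; each chord root moves by that interval while the quality stays the same.
Gm6: root G down a diminished fifth → C#, giving C#m6.
A7: root A down a diminished fifth → D#, giving D#7.
D7: root D down a diminished fifth → G#, giving G#7.
Bmaj: root B down a diminished fifth → E#, giving E#maj.
Amin: root A down a diminished fifth → D#, giving D#min.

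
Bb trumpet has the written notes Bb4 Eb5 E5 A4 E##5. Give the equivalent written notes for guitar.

First find concert pitch: the Bb trumpet sounds a major second below written, so Bb4 Eb5 E5 A4 E##5 sounds Ab4 Db5 D5 G4 D##5.
Then write for guitar: it sounds a perfect octave below written, so the part must be a perfect octave above concert.
Ab4 → Ab5
Db5 → Db6
D5 → D6
G4 → G5
D##5 → D##6

Ab5 Db6 D6 G5 D##6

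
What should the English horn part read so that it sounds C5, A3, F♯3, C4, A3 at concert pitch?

The English horn sounds a perfect fifth below written, so the written part must be a perfect fifth above concert — transpose each note up.
C5 → G5
A3 → E4
F#3 → C#4
C4 → G4
A3 → E4

G5 E4 C#4 G4 E4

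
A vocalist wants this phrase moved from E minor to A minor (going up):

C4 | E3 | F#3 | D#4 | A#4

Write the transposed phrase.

F4 A3 B3 G#4 D#5

From E up to A is a perfect fourth; apply that to each pitch.
C4 to F4
E3 to A3
F#3 to B3
D#4 to G#4
A#4 to D#5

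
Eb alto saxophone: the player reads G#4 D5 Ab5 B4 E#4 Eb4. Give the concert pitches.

B3 F4 Cb5 D4 G#3 Gb3

Written C4 on the Eb alto saxophone sounds as Eb3, a major sixth lower; apply that shift to every note.
G#4 → B3
D5 → F4
Ab5 → Cb5
B4 → D4
E#4 → G#3
Eb4 → Gb3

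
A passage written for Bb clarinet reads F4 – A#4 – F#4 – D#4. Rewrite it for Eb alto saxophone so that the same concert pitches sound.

First find concert pitch: the Bb clarinet sounds a major second below written, so F4 A#4 F#4 D#4 sounds Eb4 G#4 E4 C#4.
Then write for Eb alto saxophone: it sounds a major sixth below written, so the part must be a major sixth above concert.
Eb4 → C5
G#4 → E#5
E4 → C#5
C#4 → A#4

C5 E#5 C#5 A#4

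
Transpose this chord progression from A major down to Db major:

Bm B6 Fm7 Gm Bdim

A major down to Db major is an augmented fifth; each chord root moves by that interval while the quality stays the same.
Bm: root B down an augmented fifth → Eb, giving Ebm.
B6: root B down an augmented fifth → Eb, giving Eb6.
Fm7: root F down an augmented fifth → Bbb, giving Bbbm7.
Gm: root G down an augmented fifth → Cb, giving Cbm.
Bdim: root B down an augmented fifth → Eb, giving Ebdim.

Ebm Eb6 Bbbm7 Cbm Ebdim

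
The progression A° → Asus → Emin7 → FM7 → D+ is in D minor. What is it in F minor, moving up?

D minor up to F minor is a minor third; each chord root moves by that interval while the quality stays the same.
A°: root A up a minor third → C, giving C°.
Asus: root A up a minor third → C, giving Csus.
Emin7: root E up a minor third → G, giving Gmin7.
FM7: root F up a minor third → Ab, giving AbM7.
D+: root D up a minor third → F, giving F+.

C° Csus Gmin7 AbM7 F+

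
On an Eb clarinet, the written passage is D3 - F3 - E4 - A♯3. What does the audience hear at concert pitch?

F3 Ab3 G4 C#4

Written C4 on the Eb clarinet sounds as Eb4, a minor third higher; apply that shift to every note.
D3 -> F3
F3 -> Ab3
E4 -> G4
A#3 -> C#4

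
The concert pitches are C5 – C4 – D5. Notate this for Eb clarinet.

A4 A3 B4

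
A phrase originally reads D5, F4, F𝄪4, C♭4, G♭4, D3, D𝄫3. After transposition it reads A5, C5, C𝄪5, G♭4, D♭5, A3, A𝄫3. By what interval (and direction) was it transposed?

From D5 to A5 is 5 letter names — a fifth of some quality.
D5 to A5 is 7 semitones, which makes it a perfect fifth; the second version is higher, so the direction is up.
Checking another pair — Dbb3 → Abb3 — gives the same interval.

up a perfect fifth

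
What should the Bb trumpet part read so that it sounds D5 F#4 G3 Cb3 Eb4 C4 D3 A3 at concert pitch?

Written C4 sounds as Bb3 on the Bb trumpet, so concert pitches are written a major second up.
D5 gives E5
F#4 gives G#4
G3 gives A3
Cb3 gives Db3
Eb4 gives F4
C4 gives D4
D3 gives E3
A3 gives B3

E5 G#4 A3 Db3 F4 D4 E3 B3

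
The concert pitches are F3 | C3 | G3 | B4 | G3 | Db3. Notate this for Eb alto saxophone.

The Eb alto saxophone sounds a major sixth below written, so the written part must be a major sixth above concert — transpose each note up.
F3 becomes D4
C3 becomes A3
G3 becomes E4
B4 becomes G#5
G3 becomes E4
Db3 becomes Bb3

D4 A3 E4 G#5 E4 Bb3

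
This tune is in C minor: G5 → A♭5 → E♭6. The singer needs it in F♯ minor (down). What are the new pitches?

C#5 D5 A5

From C down to F♯ is a diminished fifth; apply that to each pitch.
G5 to C#5
Ab5 to D5
Eb6 to A5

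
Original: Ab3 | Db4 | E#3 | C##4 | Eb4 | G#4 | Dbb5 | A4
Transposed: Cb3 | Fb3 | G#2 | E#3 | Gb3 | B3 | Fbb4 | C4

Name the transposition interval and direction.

down a major sixth

Take the first pair: Ab3 → Cb3. A to C spans 6 letter names, so the interval is some kind of sixth.
Cb3 to Ab3 is 9 semitones, which makes it a major sixth; the second version is lower, so the direction is down.
Checking another pair — A4 → C4 — gives the same interval.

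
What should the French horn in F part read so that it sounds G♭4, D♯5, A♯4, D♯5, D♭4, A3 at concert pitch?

Written C4 sounds as F3 on the French horn in F, so concert pitches are written a perfect fifth up.
Gb4 → Db5
D#5 → A#5
A#4 → E#5
D#5 → A#5
Db4 → Ab4
A3 → E4

Db5 A#5 E#5 A#5 Ab4 E4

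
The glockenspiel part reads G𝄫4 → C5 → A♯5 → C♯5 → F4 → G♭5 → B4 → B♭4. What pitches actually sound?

Gbb6 C7 A#7 C#7 F6 Gb7 B6 Bb6

Written C4 on the glockenspiel sounds as C6, a perfect fifteenth higher; apply that shift to every note.
Gbb4 to Gbb6
C5 to C7
A#5 to A#7
C#5 to C#7
F4 to F6
Gb5 to Gb7
B4 to B6
Bb4 to Bb6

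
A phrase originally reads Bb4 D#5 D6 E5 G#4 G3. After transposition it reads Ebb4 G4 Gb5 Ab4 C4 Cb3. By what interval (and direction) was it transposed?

Take the first pair: Bb4 → Ebb4. B to E spans 5 letter names, so the interval is some kind of fifth.
Ebb4 to Bb4 is 8 semitones, which makes it an augmented fifth; the second version is lower, so the direction is down.
Checking another pair — G3 → Cb3 — gives the same interval.

down an augmented fifth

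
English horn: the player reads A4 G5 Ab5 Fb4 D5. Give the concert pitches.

Written C4 on the English horn sounds as F3, a perfect fifth lower; apply that shift to every note.
A4 becomes D4
G5 becomes C5
Ab5 becomes Db5
Fb4 becomes Bbb3
D5 becomes G4

D4 C5 Db5 Bbb3 G4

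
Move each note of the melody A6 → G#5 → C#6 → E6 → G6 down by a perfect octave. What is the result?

A6: an octave down reaches A, and 12 semitones makes it A5.
G#5: an octave down reaches G, and 12 semitones makes it G#4.
A perfect octave down from C#6 gives C#5.
E6 down a perfect octave is E5.
G6 down a perfect octave is G5.

A5 G#4 C#5 E5 G5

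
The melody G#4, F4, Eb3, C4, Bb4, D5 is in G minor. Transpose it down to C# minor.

G minor to C# minor down is a diminished fifth, so every note moves down by that interval.
G#4 → C##4
F4 → B3
Eb3 → A2
C4 → F#3
Bb4 → E4
D5 → G#4

C##4 B3 A2 F#3 E4 G#4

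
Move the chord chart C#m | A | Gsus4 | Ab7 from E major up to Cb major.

E major up to Cb major is a diminished sixth; each chord root moves by that interval while the quality stays the same.
C#m: root C# up a diminished sixth → Ab, giving Abm.
A: root A up a diminished sixth → Fb, giving Fb.
Gsus4: root G up a diminished sixth → Ebb, giving Ebbsus4.
Ab7: root Ab up a diminished sixth → Fbb, giving Fbb7.

Abm Fb Ebbsus4 Fbb7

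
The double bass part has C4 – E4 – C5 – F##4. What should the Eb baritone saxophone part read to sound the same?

A4 C#5 A5 D##5

First find concert pitch: the double bass sounds a perfect octave below written, so C4 E4 C5 F##4 sounds C3 E3 C4 F##3.
Then write for Eb baritone saxophone: it sounds a major thirteenth below written, so the part must be a major thirteenth above concert.
C3 → A4
E3 → C#5
C4 → A5
F##3 → D##5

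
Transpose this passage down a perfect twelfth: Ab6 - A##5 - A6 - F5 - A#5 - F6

Db5 D##4 D5 Bb3 D#4 Bb4

Ab6: a twelfth down reaches D, and 19 semitones makes it Db5.
A##5: a twelfth down reaches D, and 19 semitones makes it D##4.
A perfect twelfth down from A6 gives D5.
A perfect twelfth down from F5 gives Bb3.
A perfect twelfth down from A#5 gives D#4.
A perfect twelfth down from F6 gives Bb4.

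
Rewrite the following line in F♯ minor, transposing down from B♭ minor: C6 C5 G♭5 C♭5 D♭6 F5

From B♭ down to F♯ is a diminished fourth; apply that to each pitch.
C6 -> G#5
C5 -> G#4
Gb5 -> D5
Cb5 -> G4
Db6 -> A5
F5 -> C#5

G#5 G#4 D5 G4 A5 C#5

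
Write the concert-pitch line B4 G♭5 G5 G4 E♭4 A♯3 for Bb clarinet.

C#5 Ab5 A5 A4 F4 B#3

Written C4 sounds as Bb3 on the Bb clarinet, so concert pitches are written a major second up.
B4 gives C#5
Gb5 gives Ab5
G5 gives A5
G4 gives A4
Eb4 gives F4
A#3 gives B#3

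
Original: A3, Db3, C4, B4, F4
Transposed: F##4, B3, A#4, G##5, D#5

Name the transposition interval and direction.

From A3 to F##4 is 6 letter names — a sixth of some quality.
A3 to F##4 is 10 semitones, which makes it an augmented sixth; the second version is higher, so the direction is up.
Checking another pair — F4 → D#5 — gives the same interval.

up an augmented sixth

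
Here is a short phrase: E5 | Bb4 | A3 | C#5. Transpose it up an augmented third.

E5 up an augmented third is G##5.
An augmented third up from Bb4 gives D#5.
An augmented third up from A3 gives C##4.
C#5: a third up reaches E, and 5 semitones makes it E##5.

G##5 D#5 C##4 E##5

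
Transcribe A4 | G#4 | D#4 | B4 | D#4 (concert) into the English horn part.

E5 D#5 A#4 F#5 A#4

Written C4 sounds as F3 on the English horn, so concert pitches are written a perfect fifth up.
A4 -> E5
G#4 -> D#5
D#4 -> A#4
B4 -> F#5
D#4 -> A#4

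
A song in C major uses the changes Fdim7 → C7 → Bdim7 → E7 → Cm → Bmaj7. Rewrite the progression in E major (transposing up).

Adim7 E7 D#dim7 G#7 Em D#maj7

C major up to E major is a major third; each chord root moves by that interval while the quality stays the same.
Fdim7: root F up a major third → A, giving Adim7.
C7: root C up a major third → E, giving E7.
Bdim7: root B up a major third → D#, giving D#dim7.
E7: root E up a major third → G#, giving G#7.
Cm: root C up a major third → E, giving Em.
Bmaj7: root B up a major third → D#, giving D#maj7.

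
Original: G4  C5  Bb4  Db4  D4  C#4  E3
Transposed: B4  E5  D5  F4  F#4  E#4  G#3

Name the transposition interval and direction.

up a major third

Take the first pair: G4 → B4. G to B spans 3 letter names, so the interval is some kind of third.
G4 to B4 is 4 semitones, which makes it a major third; the second version is higher, so the direction is up.
Checking another pair — E3 → G#3 — gives the same interval.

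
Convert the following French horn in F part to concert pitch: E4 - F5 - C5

A3 Bb4 F4

The French horn in F sounds a perfect fifth below written, so transpose each written note down a perfect fifth.
E4 gives A3
F5 gives Bb4
C5 gives F4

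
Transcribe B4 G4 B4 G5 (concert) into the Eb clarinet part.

G#4 E4 G#4 E5

Written C4 sounds as Eb4 on the Eb clarinet, so concert pitches are written a minor third down.
B4 to G#4
G4 to E4
B4 to G#4
G5 to E5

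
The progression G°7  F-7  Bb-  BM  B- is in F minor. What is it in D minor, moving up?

E°7 D-7 G- G#M G#-

F minor up to D minor is a major sixth; each chord root moves by that interval while the quality stays the same.
G°7: root G up a major sixth → E, giving E°7.
F-7: root F up a major sixth → D, giving D-7.
Bb-: root Bb up a major sixth → G, giving G-.
BM: root B up a major sixth → G#, giving G#M.
B-: root B up a major sixth → G#, giving G#-.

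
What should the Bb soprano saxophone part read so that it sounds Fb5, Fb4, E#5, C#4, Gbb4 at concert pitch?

Gb5 Gb4 F##5 D#4 Abb4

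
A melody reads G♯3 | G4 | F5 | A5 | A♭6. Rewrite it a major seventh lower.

G#3 down a major seventh is A2.
G4 down a major seventh is Ab3.
F5: a seventh down reaches G, and 11 semitones makes it Gb4.
A5: a seventh down reaches B, and 11 semitones makes it Bb4.
A major seventh down from Ab6 gives Bbb5.

A2 Ab3 Gb4 Bb4 Bbb5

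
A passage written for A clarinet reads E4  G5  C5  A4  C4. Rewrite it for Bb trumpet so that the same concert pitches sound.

D#4 F#5 B4 G#4 B3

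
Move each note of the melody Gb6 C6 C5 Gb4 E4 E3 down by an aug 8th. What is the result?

Gb6: an octave down reaches G, and 13 semitones makes it Gbb5.
An augmented octave down from C6 gives Cb5.
C5 down an augmented octave is Cb4.
Gb4 down an augmented octave is Gbb3.
An augmented octave down from E4 gives Eb3.
An augmented octave down from E3 gives Eb2.

Gbb5 Cb5 Cb4 Gbb3 Eb3 Eb2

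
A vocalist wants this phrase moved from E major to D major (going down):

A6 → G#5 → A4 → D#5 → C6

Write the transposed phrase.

From E down to D is a major second; apply that to each pitch.
A6 -> G6
G#5 -> F#5
A4 -> G4
D#5 -> C#5
C6 -> Bb5

G6 F#5 G4 C#5 Bb5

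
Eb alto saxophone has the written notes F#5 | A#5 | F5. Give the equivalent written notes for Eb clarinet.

F#4 A#4 F4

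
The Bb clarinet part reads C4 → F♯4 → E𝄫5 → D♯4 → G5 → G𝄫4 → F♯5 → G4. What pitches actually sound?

Bb3 E4 Dbb5 C#4 F5 Fbb4 E5 F4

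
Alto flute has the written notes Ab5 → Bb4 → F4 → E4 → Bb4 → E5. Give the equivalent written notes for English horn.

First find concert pitch: the alto flute sounds a perfect fourth below written, so Ab5 Bb4 F4 E4 Bb4 E5 sounds Eb5 F4 C4 B3 F4 B4.
Then write for English horn: it sounds a perfect fifth below written, so the part must be a perfect fifth above concert.
Eb5 → Bb5
F4 → C5
C4 → G4
B3 → F#4
F4 → C5
B4 → F#5

Bb5 C5 G4 F#4 C5 F#5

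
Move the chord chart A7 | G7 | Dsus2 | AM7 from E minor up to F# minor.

B7 A7 Esus2 BM7

E minor up to F# minor is a major second; each chord root moves by that interval while the quality stays the same.
A7: root A up a major second → B, giving B7.
G7: root G up a major second → A, giving A7.
Dsus2: root D up a major second → E, giving Esus2.
AM7: root A up a major second → B, giving BM7.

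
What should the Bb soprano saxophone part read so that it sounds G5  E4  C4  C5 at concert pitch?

A5 F#4 D4 D5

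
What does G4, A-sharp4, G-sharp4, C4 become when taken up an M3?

B4 C##5 B#4 E4

G4 up a major third is B4.
A major third up from A#4 gives C##5.
A major third up from G#4 gives B#4.
A major third up from C4 gives E4.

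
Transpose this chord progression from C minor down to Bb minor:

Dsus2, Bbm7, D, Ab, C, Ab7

Csus2 Abm7 C Gb Bb Gb7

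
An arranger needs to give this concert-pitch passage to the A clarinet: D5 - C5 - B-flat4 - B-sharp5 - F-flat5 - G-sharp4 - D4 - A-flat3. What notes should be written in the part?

F5 Eb5 Db5 D#6 Abb5 B4 F4 Cb4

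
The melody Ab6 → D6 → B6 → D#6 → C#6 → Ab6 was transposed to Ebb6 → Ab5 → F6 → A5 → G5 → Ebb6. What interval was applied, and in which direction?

Take the first pair: Ab6 → Ebb6. A to E spans 4 letter names, so the interval is some kind of fourth.
Ebb6 to Ab6 is 6 semitones, which makes it an augmented fourth; the second version is lower, so the direction is down.
Checking another pair — Ab6 → Ebb6 — gives the same interval.

down an augmented fourth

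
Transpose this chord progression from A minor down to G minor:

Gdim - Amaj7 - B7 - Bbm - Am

Fdim Gmaj7 A7 Abm Gm

A minor down to G minor is a major second; each chord root moves by that interval while the quality stays the same.
Gdim: root G down a major second → F, giving Fdim.
Amaj7: root A down a major second → G, giving Gmaj7.
B7: root B down a major second → A, giving A7.
Bbm: root Bb down a major second → Ab, giving Abm.
Am: root A down a major second → G, giving Gm.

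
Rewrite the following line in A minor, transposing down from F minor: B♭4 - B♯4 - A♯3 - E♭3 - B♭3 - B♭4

D4 D##4 C##3 G2 D3 D4

F minor to A minor down is a minor sixth, so every note moves down by that interval.
Bb4 -> D4
B#4 -> D##4
A#3 -> C##3
Eb3 -> G2
Bb3 -> D3
Bb4 -> D4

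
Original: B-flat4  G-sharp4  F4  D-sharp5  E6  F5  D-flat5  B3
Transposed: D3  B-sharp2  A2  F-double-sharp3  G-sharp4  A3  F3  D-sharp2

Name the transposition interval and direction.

From Bb4 to D3 is 13 letter names — a thirteenth of some quality.
D3 to Bb4 is 20 semitones, which makes it a minor thirteenth; the second version is lower, so the direction is down.
Checking another pair — B3 → D#2 — gives the same interval.

down a minor thirteenth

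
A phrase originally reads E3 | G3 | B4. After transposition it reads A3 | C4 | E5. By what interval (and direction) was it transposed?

From E3 to A3 is 4 letter names — a fourth of some quality.
E3 to A3 is 5 semitones, which makes it a perfect fourth; the second version is higher, so the direction is up.
Checking another pair — B4 → E5 — gives the same interval.

up a perfect fourth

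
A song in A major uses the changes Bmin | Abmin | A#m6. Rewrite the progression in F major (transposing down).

Gmin Fbmin F#m6

A major down to F major is a major third; each chord root moves by that interval while the quality stays the same.
Bmin: root B down a major third → G, giving Gmin.
Abmin: root Ab down a major third → Fb, giving Fbmin.
A#m6: root A# down a major third → F#, giving F#m6.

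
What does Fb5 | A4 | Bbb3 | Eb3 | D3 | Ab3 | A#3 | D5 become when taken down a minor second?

Fb5: a second down reaches E, and 1 semitone makes it Eb5.
A4: a second down reaches G, and 1 semitone makes it G#4.
Bbb3: a second down reaches A, and 1 semitone makes it Ab3.
Eb3: a second down reaches D, and 1 semitone makes it D3.
A minor second down from D3 gives C#3.
Ab3: a second down reaches G, and 1 semitone makes it G3.
A minor second down from A#3 gives G##3.
A minor second down from D5 gives C#5.

Eb5 G#4 Ab3 D3 C#3 G3 G##3 C#5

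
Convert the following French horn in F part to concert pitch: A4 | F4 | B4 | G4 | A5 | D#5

D4 Bb3 E4 C4 D5 G#4

Written C4 on the French horn in F sounds as F3, a perfect fifth lower; apply that shift to every note.
A4 to D4
F4 to Bb3
B4 to E4
G4 to C4
A5 to D5
D#5 to G#4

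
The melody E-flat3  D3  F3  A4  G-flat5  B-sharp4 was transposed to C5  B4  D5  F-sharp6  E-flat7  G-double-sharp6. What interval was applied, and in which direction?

Take the first pair: Eb3 → C5. E to C spans 13 letter names, so the interval is some kind of thirteenth.
Eb3 to C5 is 21 semitones, which makes it a major thirteenth; the second version is higher, so the direction is up.
Checking another pair — B#4 → G##6 — gives the same interval.

up a major thirteenth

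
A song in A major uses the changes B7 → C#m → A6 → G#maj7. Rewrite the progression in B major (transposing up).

A major up to B major is a major second; each chord root moves by that interval while the quality stays the same.
B7: root B up a major second → C#, giving C#7.
C#m: root C# up a major second → D#, giving D#m.
A6: root A up a major second → B, giving B6.
G#maj7: root G# up a major second → A#, giving A#maj7.

C#7 D#m B6 A#maj7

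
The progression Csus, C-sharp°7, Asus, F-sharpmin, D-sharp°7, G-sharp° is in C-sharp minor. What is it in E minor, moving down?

C-sharp minor down to E minor is a major sixth; each chord root moves by that interval while the quality stays the same.
Csus: root C down a major sixth → Eb, giving Ebsus.
C-sharp°7: root C-sharp down a major sixth → E, giving E°7.
Asus: root A down a major sixth → C, giving Csus.
F-sharpmin: root F-sharp down a major sixth → A, giving Amin.
D-sharp°7: root D-sharp down a major sixth → F#, giving F#°7.
G-sharp°: root G-sharp down a major sixth → B, giving B°.

Ebsus E°7 Csus Amin F#°7 B°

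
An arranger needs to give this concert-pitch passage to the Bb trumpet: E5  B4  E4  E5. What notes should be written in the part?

The Bb trumpet sounds a major second below written, so the written part must be a major second above concert — transpose each note up.
E5 gives F#5
B4 gives C#5
E4 gives F#4
E5 gives F#5

F#5 C#5 F#4 F#5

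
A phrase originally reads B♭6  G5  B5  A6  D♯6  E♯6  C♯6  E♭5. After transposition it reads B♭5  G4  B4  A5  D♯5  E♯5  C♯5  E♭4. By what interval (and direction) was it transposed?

down a perfect octave

From Bb6 to Bb5 is 8 letter names — an octave of some quality.
Bb5 to Bb6 is 12 semitones, which makes it a perfect octave; the second version is lower, so the direction is down.
Checking another pair — Eb5 → Eb4 — gives the same interval.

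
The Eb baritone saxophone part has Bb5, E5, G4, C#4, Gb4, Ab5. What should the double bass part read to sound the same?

First find concert pitch: the Eb baritone saxophone sounds a major thirteenth below written, so Bb5 E5 G4 C#4 Gb4 Ab5 sounds Db4 G3 Bb2 E2 Bbb2 Cb4.
Then write for double bass: it sounds a perfect octave below written, so the part must be a perfect octave above concert.
Db4 → Db5
G3 → G4
Bb2 → Bb3
E2 → E3
Bbb2 → Bbb3
Cb4 → Cb5

Db5 G4 Bb3 E3 Bbb3 Cb5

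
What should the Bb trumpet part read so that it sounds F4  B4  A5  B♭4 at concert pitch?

G4 C#5 B5 C5

Written C4 sounds as Bb3 on the Bb trumpet, so concert pitches are written a major second up.
F4 becomes G4
B4 becomes C#5
A5 becomes B5
Bb4 becomes C5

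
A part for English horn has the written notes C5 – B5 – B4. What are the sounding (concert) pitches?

Written C4 on the English horn sounds as F3, a perfect fifth lower; apply that shift to every note.
C5 -> F4
B5 -> E5
B4 -> E4

F4 E5 E4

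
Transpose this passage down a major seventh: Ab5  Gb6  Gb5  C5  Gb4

Bbb4 Abb5 Abb4 Db4 Abb3

A major seventh down from Ab5 gives Bbb4.
A major seventh down from Gb6 gives Abb5.
A major seventh down from Gb5 gives Abb4.
C5 down a major seventh is Db4.
Gb4 down a major seventh is Abb3.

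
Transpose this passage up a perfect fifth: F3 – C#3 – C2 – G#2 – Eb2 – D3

C4 G#3 G2 D#3 Bb2 A3

F3 up a perfect fifth is C4.
A perfect fifth up from C#3 gives G#3.
C2 up a perfect fifth is G2.
G#2 up a perfect fifth is D#3.
Eb2 up a perfect fifth is Bb2.
D3: a fifth up reaches A, and 7 semitones makes it A3.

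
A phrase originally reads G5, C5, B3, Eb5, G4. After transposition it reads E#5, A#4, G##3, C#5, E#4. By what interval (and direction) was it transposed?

Take the first pair: G5 → E#5. G to E spans 3 letter names, so the interval is some kind of third.
E#5 to G5 is 2 semitones, which makes it a diminished third; the second version is lower, so the direction is down.
Checking another pair — G4 → E#4 — gives the same interval.

down a diminished third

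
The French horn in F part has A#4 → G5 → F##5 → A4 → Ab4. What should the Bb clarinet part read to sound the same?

E#4 D5 C##5 E4 Eb4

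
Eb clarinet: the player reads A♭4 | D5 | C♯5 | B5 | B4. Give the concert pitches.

The Eb clarinet sounds a minor third above written, so transpose each written note up a minor third.
Ab4 -> Cb5
D5 -> F5
C#5 -> E5
B5 -> D6
B4 -> D5

Cb5 F5 E5 D6 D5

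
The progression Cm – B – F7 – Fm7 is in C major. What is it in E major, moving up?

Em D# A7 Am7

C major up to E major is a major third; each chord root moves by that interval while the quality stays the same.
Cm: root C up a major third → E, giving Em.
B: root B up a major third → D#, giving D#.
F7: root F up a major third → A, giving A7.
Fm7: root F up a major third → A, giving Am7.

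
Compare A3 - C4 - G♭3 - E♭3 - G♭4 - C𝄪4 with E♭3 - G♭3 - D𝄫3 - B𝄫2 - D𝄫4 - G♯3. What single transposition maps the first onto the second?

Take the first pair: A3 → Eb3. A to E spans 4 letter names, so the interval is some kind of fourth.
Eb3 to A3 is 6 semitones, which makes it an augmented fourth; the second version is lower, so the direction is down.
Checking another pair — C##4 → G#3 — gives the same interval.

down an augmented fourth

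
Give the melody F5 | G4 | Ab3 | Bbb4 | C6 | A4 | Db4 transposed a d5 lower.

B4 C#4 D3 Eb4 F#5 D#4 G3

A diminished fifth down from F5 gives B4.
G4 down a diminished fifth is C#4.
A diminished fifth down from Ab3 gives D3.
Bbb4: a fifth down reaches E, and 6 semitones makes it Eb4.
A diminished fifth down from C6 gives F#5.
A4: a fifth down reaches D, and 6 semitones makes it D#4.
Db4: a fifth down reaches G, and 6 semitones makes it G3.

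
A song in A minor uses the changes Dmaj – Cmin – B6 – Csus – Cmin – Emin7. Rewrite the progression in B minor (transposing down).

Emaj Dmin C#6 Dsus Dmin F#min7

A minor down to B minor is a minor seventh; each chord root moves by that interval while the quality stays the same.
Dmaj: root D down a minor seventh → E, giving Emaj.
Cmin: root C down a minor seventh → D, giving Dmin.
B6: root B down a minor seventh → C#, giving C#6.
Csus: root C down a minor seventh → D, giving Dsus.
Cmin: root C down a minor seventh → D, giving Dmin.
Emin7: root E down a minor seventh → F#, giving F#min7.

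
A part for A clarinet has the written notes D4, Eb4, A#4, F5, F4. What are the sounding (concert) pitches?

The A clarinet sounds a minor third below written, so transpose each written note down a minor third.
D4 gives B3
Eb4 gives C4
A#4 gives F##4
F5 gives D5
F4 gives D4

B3 C4 F##4 D5 D4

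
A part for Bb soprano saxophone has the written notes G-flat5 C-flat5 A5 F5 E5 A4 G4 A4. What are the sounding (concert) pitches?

Written C4 on the Bb soprano saxophone sounds as Bb3, a major second lower; apply that shift to every note.
Gb5 becomes Fb5
Cb5 becomes Bbb4
A5 becomes G5
F5 becomes Eb5
E5 becomes D5
A4 becomes G4
G4 becomes F4
A4 becomes G4

Fb5 Bbb4 G5 Eb5 D5 G4 F4 G4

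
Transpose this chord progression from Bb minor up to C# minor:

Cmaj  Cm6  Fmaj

D#maj D#m6 G#maj

Bb minor up to C# minor is an augmented second; each chord root moves by that interval while the quality stays the same.
Cmaj: root C up an augmented second → D#, giving D#maj.
Cm6: root C up an augmented second → D#, giving D#m6.
Fmaj: root F up an augmented second → G#, giving G#maj.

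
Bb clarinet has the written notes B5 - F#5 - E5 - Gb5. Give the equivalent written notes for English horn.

E6 B5 A5 Cb6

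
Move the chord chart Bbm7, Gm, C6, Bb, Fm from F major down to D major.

Gm7 Em A6 G Dm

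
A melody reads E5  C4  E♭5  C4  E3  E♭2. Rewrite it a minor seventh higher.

D6 Bb4 Db6 Bb4 D4 Db3

E5: a seventh up reaches D, and 10 semitones makes it D6.
A minor seventh up from C4 gives Bb4.
Eb5: a seventh up reaches D, and 10 semitones makes it Db6.
A minor seventh up from C4 gives Bb4.
A minor seventh up from E3 gives D4.
Eb2 up a minor seventh is Db3.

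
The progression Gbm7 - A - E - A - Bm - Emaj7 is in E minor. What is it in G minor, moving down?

Bbbm7 C G C Dm Gmaj7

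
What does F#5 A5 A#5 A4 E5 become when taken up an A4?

B#5 D#6 D##6 D#5 A#5

F#5 up an augmented fourth is B#5.
A5: a fourth up reaches D, and 6 semitones makes it D#6.
An augmented fourth up from A#5 gives D##6.
A4 up an augmented fourth is D#5.
An augmented fourth up from E5 gives A#5.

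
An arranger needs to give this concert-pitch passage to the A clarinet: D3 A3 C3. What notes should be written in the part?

F3 C4 Eb3

Written C4 sounds as A3 on the A clarinet, so concert pitches are written a minor third up.
D3 → F3
A3 → C4
C3 → Eb3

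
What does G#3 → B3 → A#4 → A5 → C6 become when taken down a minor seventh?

G#3 becomes A#2
B3 becomes C#3
A#4 becomes B#3
A5 becomes B4
C6 becomes D5

A#2 C#3 B#3 B4 D5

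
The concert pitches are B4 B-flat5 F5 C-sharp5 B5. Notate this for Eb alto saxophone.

G#5 G6 D6 A#5 G#6

Written C4 sounds as Eb3 on the Eb alto saxophone, so concert pitches are written a major sixth up.
B4 → G#5
Bb5 → G6
F5 → D6
C#5 → A#5
B5 → G#6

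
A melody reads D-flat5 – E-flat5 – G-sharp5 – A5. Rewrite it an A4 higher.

G5 A5 C##6 D#6

Db5 up an augmented fourth is G5.
An augmented fourth up from Eb5 gives A5.
G#5: a fourth up reaches C, and 6 semitones makes it C##6.
An augmented fourth up from A5 gives D#6.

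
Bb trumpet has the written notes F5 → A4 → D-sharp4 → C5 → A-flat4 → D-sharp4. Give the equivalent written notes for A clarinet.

First find concert pitch: the Bb trumpet sounds a major second below written, so F5 A4 D-sharp4 C5 A-flat4 D-sharp4 sounds Eb5 G4 C#4 Bb4 Gb4 C#4.
Then write for A clarinet: it sounds a minor third below written, so the part must be a minor third above concert.
Eb5 → Gb5
G4 → Bb4
C#4 → E4
Bb4 → Db5
Gb4 → Bbb4
C#4 → E4

Gb5 Bb4 E4 Db5 Bbb4 E4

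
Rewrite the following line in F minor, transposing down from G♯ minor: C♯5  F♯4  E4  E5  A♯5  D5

Bb4 Eb4 Db4 Db5 G5 Cb5

From G♯ down to F is an augmented second; apply that to each pitch.
C#5 becomes Bb4
F#4 becomes Eb4
E4 becomes Db4
E5 becomes Db5
A#5 becomes G5
D5 becomes Cb5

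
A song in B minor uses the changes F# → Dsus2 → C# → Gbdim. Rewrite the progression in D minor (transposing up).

A Fsus2 E Bbbdim

B minor up to D minor is a minor third; each chord root moves by that interval while the quality stays the same.
F#: root F# up a minor third → A, giving A.
Dsus2: root D up a minor third → F, giving Fsus2.
C#: root C# up a minor third → E, giving E.
Gbdim: root Gb up a minor third → Bbb, giving Bbbdim.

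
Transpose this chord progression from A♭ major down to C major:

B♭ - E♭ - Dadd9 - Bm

A♭ major down to C major is a minor sixth; each chord root moves by that interval while the quality stays the same.
B♭: root B♭ down a minor sixth → D, giving D.
E♭: root E♭ down a minor sixth → G, giving G.
Dadd9: root D down a minor sixth → F#, giving F#add9.
Bm: root B down a minor sixth → D#, giving D#m.

D G F#add9 D#m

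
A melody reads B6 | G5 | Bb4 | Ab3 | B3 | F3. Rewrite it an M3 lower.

A major third down from B6 gives G6.
A major third down from G5 gives Eb5.
Bb4 down a major third is Gb4.
Ab3: a third down reaches F, and 4 semitones makes it Fb3.
B3: a third down reaches G, and 4 semitones makes it G3.
A major third down from F3 gives Db3.

G6 Eb5 Gb4 Fb3 G3 Db3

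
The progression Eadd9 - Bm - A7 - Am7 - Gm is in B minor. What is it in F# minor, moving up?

Badd9 F#m E7 Em7 Dm

B minor up to F# minor is a perfect fifth; each chord root moves by that interval while the quality stays the same.
Eadd9: root E up a perfect fifth → B, giving Badd9.
Bm: root B up a perfect fifth → F#, giving F#m.
A7: root A up a perfect fifth → E, giving E7.
Am7: root A up a perfect fifth → E, giving Em7.
Gm: root G up a perfect fifth → D, giving Dm.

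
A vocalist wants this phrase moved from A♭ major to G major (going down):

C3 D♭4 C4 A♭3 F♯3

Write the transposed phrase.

From A♭ down to G is a minor second; apply that to each pitch.
C3 to B2
Db4 to C4
C4 to B3
Ab3 to G3
F#3 to E#3

B2 C4 B3 G3 E#3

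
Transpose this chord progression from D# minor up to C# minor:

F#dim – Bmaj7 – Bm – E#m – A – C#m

Edim Amaj7 Am D#m G Bm

D# minor up to C# minor is a minor seventh; each chord root moves by that interval while the quality stays the same.
F#dim: root F# up a minor seventh → E, giving Edim.
Bmaj7: root B up a minor seventh → A, giving Amaj7.
Bm: root B up a minor seventh → A, giving Am.
E#m: root E# up a minor seventh → D#, giving D#m.
A: root A up a minor seventh → G, giving G.
C#m: root C# up a minor seventh → B, giving Bm.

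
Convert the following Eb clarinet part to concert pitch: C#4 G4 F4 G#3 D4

The Eb clarinet sounds a minor third above written, so transpose each written note up a minor third.
C#4 becomes E4
G4 becomes Bb4
F4 becomes Ab4
G#3 becomes B3
D4 becomes F4

E4 Bb4 Ab4 B3 F4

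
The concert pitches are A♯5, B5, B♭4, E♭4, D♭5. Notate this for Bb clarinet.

B#5 C#6 C5 F4 Eb5

Written C4 sounds as Bb3 on the Bb clarinet, so concert pitches are written a major second up.
A#5 -> B#5
B5 -> C#6
Bb4 -> C5
Eb4 -> F4
Db5 -> Eb5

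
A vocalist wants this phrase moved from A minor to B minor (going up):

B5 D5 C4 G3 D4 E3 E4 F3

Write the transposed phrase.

C#6 E5 D4 A3 E4 F#3 F#4 G3

From A up to B is a major second; apply that to each pitch.
B5 gives C#6
D5 gives E5
C4 gives D4
G3 gives A3
D4 gives E4
E3 gives F#3
E4 gives F#4
F3 gives G3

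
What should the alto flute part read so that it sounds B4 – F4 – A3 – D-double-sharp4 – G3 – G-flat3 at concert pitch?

The alto flute sounds a perfect fourth below written, so the written part must be a perfect fourth above concert — transpose each note up.
B4 to E5
F4 to Bb4
A3 to D4
D##4 to G##4
G3 to C4
Gb3 to Cb4

E5 Bb4 D4 G##4 C4 Cb4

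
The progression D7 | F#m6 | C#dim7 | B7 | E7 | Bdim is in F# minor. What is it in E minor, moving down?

C7 Em6 Bdim7 A7 D7 Adim

F# minor down to E minor is a major second; each chord root moves by that interval while the quality stays the same.
D7: root D down a major second → C, giving C7.
F#m6: root F# down a major second → E, giving Em6.
C#dim7: root C# down a major second → B, giving Bdim7.
B7: root B down a major second → A, giving A7.
E7: root E down a major second → D, giving D7.
Bdim: root B down a major second → A, giving Adim.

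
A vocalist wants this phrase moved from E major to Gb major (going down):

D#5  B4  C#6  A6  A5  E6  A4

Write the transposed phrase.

E major to Gb major down is an augmented sixth, so every note moves down by that interval.
D#5 → F4
B4 → Db4
C#6 → Eb5
A6 → Cb6
A5 → Cb5
E6 → Gb5
A4 → Cb4

F4 Db4 Eb5 Cb6 Cb5 Gb5 Cb4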